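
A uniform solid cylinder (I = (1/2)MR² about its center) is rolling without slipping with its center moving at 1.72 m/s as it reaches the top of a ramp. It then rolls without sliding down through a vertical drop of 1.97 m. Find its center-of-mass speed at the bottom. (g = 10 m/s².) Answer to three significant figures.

Here I = (1/2)MR², so the shape factor k = I/(MR²) = 0.5.
Since it rolls without slipping, ω = v/R and KE = ½Mv² + ½Iω² = ½(1+k)Mv² = (3/4)Mv².
Energy conservation: (3/4)Mv₀² + Mgh = (3/4)Mv², so v² = v₀² + 2gh/(1+k).
v = √(1.72² + 2×10×1.97/1.5) = √29.23 ≈ 5.41 m/s.

v ≈ 5.41 m/s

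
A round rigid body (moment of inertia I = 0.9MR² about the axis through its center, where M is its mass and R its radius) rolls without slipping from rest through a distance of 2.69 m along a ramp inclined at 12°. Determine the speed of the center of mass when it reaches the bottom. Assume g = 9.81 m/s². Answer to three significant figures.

v ≈ 2.40 m/s

With I = 0.9MR², the ratio k = I/(MR²) is 0.9.
Since it rolls without slipping, ω = v/R and KE = ½Mv² + ½Iω² = ½(1+k)Mv² = (19/20)Mv².
The vertical drop is h = L sinθ = 2.69 × sin12° = 0.5593 m.
Setting Mgh = (19/20)Mv² gives v = √(2gh/(1+k)) = √(2·9.81·0.5593/1.9) ≈ 2.40 m/s.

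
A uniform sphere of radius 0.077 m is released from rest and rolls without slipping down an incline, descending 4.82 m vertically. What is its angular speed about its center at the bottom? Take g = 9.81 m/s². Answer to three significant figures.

ω ≈ 107 rad/s

The moment of inertia is (2/5)MR², giving k ≡ I/(MR²) = 0.4.
Rolling without slipping gives ω = v/R, so the total kinetic energy is ½Mv² + ½Iω² = ½(1+k)Mv² = (7/10)Mv².
Energy conservation Mgh = ½(1+k)Mv² gives v = √(2gh/(1+k)) = √(2 × 9.81 × 4.82 / 1.4) = 8.219 m/s.
Then ω = v/R = 8.219 / 0.077 ≈ 107 rad/s.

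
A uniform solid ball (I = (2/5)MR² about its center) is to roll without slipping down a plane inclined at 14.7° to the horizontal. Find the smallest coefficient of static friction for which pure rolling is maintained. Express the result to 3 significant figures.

The moment of inertia is (2/5)MR², giving k ≡ I/(MR²) = 0.4.
Newton's second law down the slope: Mg sinθ − f = Ma. The torque equation fR = Iα (with α = a/R) gives f = kMa.
These give a = g sinθ/(1+k) and the required friction f = kMg sinθ/(1+k).
With N = Mg cosθ, the no-slip condition f ≤ μN gives μ_min = f/N = k tanθ/(1+k).
μ_min = 0.4 × tan14.7° / 1.4 ≈ 0.0750.

μ_min ≈ 0.0750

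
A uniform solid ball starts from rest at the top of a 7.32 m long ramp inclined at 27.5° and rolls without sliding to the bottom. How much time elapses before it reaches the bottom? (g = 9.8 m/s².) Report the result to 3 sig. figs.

t ≈ 2.13 s

The moment of inertia is (2/5)MR², giving k ≡ I/(MR²) = 0.4.
Along the incline Mg sinθ − f = Ma, and torque about the center fR = Iα = kMR²(a/R) gives f = kMa.
Hence a = g sinθ/(1+k) = 9.8×sin27.5°/1.4 = 3.232 m/s².
Starting from rest, L = ½at², so t = √(2L/a) = √(2×7.32/3.232) ≈ 2.13 s.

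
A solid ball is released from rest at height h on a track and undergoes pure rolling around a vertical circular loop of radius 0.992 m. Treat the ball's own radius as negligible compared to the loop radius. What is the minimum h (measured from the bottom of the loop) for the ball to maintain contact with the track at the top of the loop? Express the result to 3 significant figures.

For this body I = (2/5)MR², i.e. k = I/(MR²) = 0.4.
At the top of the loop, the minimum-contact condition is Mg = Mv_top²/r, so v_top² = gr.
With ω = v/R, the kinetic energy at speed v is ½(1+k)Mv² = (7/10)Mv².
Energy conservation from release (height h) to the top (height 2r): Mgh = Mg(2r) + (7/10)M·gr.
Thus h_min = 2r + (1+k)r/2 = r(2 + 1.4/2) = 0.992 × 2.7 ≈ 2.68 m.

h_min ≈ 2.68 m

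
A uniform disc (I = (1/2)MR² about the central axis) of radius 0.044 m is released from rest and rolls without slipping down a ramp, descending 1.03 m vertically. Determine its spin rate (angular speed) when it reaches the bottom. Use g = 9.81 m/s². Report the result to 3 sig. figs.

Here I = (1/2)MR², so the shape factor k = I/(MR²) = 0.5.
Since it rolls without slipping, ω = v/R and KE = ½Mv² + ½Iω² = ½(1+k)Mv² = (3/4)Mv².
Energy conservation Mgh = ½(1+k)Mv² gives v = √(2gh/(1+k)) = √(2 × 9.81 × 1.03 / 1.5) = 3.67 m/s.
The angular speed follows from ω = v/R = 3.67/0.044 ≈ 83.4 rad/s.

ω ≈ 83.4 rad/s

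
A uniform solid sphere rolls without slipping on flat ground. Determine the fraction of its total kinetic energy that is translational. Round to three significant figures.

For this body I = (2/5)MR², i.e. k = I/(MR²) = 0.4.
Since ω = v/R, the translational part is ½Mv² and the rotational part is ½I(v/R)² = ½kMv²; the total is ½(1+k)Mv².
The translational fraction is therefore 1/(1+k) = 1/1.4 ≈ 0.714.

fraction ≈ 0.714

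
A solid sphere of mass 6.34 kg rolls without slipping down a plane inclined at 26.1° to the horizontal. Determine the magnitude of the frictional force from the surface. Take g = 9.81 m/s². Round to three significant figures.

f ≈ 7.82 N

For this body I = (2/5)MR², i.e. k = I/(MR²) = 0.4.
Translational: Mg sinθ − f = Ma. Rotational about the CM: fR = Iα = kMRa, so f = kMa.
Combining, a = g sinθ/(1+k) and f = kMa = kMg sinθ/(1+k).
f = 0.4 × 6.34 × 9.81 × sin26.1° / 1.4 ≈ 7.82 N.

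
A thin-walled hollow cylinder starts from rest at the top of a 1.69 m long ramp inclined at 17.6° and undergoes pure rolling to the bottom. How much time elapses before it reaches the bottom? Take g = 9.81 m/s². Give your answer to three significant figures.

With I = MR², the ratio k = I/(MR²) is 1.
Newton's second law down the slope: Mg sinθ − f = Ma. The torque equation fR = Iα (with α = a/R) gives f = kMa.
Hence a = g sinθ/(1+k) = 9.81×sin17.6°/2 = 1.483 m/s².
With constant a from rest, t = √(2L/a) = √(2·1.69/1.483) ≈ 1.51 s.

t ≈ 1.51 s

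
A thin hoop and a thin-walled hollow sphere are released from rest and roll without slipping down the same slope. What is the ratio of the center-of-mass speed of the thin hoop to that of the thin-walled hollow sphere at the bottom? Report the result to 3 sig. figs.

v_ratio ≈ 0.913

Each satisfies Mgh = ½(1+k)Mv² with k = I/(MR²), so v ∝ 1/√(1+k).
For the thin hoop k = 1; for the thin-walled hollow sphere k = 2/3.
v₁/v₂ = √((1+k₂)/(1+k₁)) = √(1.667/2) ≈ 0.913.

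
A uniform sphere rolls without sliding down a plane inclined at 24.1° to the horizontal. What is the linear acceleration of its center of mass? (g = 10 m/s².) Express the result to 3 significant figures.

a ≈ 2.92 m/s²

For this body I = (2/5)MR², i.e. k = I/(MR²) = 0.4.
Newton's second law down the slope: Mg sinθ − f = Ma. The torque equation fR = Iα (with α = a/R) gives f = kMa.
Eliminating f: Mg sinθ = (1+k)Ma, so a = g sinθ/(1+k) = 10 × sin24.1° / 1.4 ≈ 2.92 m/s².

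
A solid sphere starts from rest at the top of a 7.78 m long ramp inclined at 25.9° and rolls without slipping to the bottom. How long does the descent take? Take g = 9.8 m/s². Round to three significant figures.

Here I = (2/5)MR², so the shape factor k = I/(MR²) = 0.4.
Along the incline Mg sinθ − f = Ma, and torque about the center fR = Iα = kMR²(a/R) gives f = kMa.
Hence a = g sinθ/(1+k) = 9.8×sin25.9°/1.4 = 3.058 m/s².
Starting from rest, L = ½at², so t = √(2L/a) = √(2×7.78/3.058) ≈ 2.26 s.

t ≈ 2.26 s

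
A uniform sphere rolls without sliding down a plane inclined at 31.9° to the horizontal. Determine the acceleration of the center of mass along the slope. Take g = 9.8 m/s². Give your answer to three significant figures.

a ≈ 3.70 m/s²

The moment of inertia is (2/5)MR², giving k ≡ I/(MR²) = 0.4.
Newton's second law down the slope: Mg sinθ − f = Ma. The torque equation fR = Iα (with α = a/R) gives f = kMa.
Eliminating f: Mg sinθ = (1+k)Ma, so a = g sinθ/(1+k) = 9.8 × sin31.9° / 1.4 ≈ 3.70 m/s².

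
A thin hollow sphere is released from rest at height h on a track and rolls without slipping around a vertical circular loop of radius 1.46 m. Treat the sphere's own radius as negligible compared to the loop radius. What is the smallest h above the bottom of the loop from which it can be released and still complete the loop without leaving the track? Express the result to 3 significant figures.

h_min ≈ 4.14 m

Here I = (2/3)MR², so the shape factor k = I/(MR²) = 2/3.
At the top, contact is just lost when gravity alone supplies the centripetal force: Mg = Mv_top²/r, i.e. v_top² = gr.
With ω = v/R, the kinetic energy at speed v is ½(1+k)Mv² = (5/6)Mv².
Energy conservation from release (height h) to the top (height 2r): Mgh = Mg(2r) + (5/6)M·gr.
Thus h_min = 2r + (1+k)r/2 = r(2 + 1.667/2) = 1.46 × 2.833 ≈ 4.14 m.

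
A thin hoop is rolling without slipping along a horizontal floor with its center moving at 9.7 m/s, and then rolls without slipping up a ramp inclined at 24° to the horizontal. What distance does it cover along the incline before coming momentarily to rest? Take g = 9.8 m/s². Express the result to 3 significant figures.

d ≈ 23.6 m

With I = MR², the ratio k = I/(MR²) is 1.
Since it rolls without slipping, ω = v/R and KE = ½Mv² + ½Iω² = ½(1+k)Mv² = Mv².
Setting this equal to Mgh gives the vertical rise h = (1+k)v₀²/(2g) = 2×9.7²/(2×9.8) = 9.601 m.
Along the incline, d = h/sinθ = 9.601/sin24° ≈ 23.6 m.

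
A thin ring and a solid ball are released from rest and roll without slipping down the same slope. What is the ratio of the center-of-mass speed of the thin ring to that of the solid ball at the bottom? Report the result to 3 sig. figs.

v_ratio ≈ 0.837

Each satisfies Mgh = ½(1+k)Mv² with k = I/(MR²), so v ∝ 1/√(1+k).
For the thin ring k = 1; for the solid ball k = 0.4.
v₁/v₂ = √((1+k₂)/(1+k₁)) = √(1.4/2) ≈ 0.837.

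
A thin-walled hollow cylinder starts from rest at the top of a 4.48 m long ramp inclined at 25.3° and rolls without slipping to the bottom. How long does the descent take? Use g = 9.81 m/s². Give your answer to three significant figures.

With I = MR², the ratio k = I/(MR²) is 1.
Along the incline Mg sinθ − f = Ma, and torque about the center fR = Iα = kMR²(a/R) gives f = kMa.
Hence a = g sinθ/(1+k) = 9.81×sin25.3°/2 = 2.096 m/s².
With constant a from rest, t = √(2L/a) = √(2·4.48/2.096) ≈ 2.07 s.

t ≈ 2.07 s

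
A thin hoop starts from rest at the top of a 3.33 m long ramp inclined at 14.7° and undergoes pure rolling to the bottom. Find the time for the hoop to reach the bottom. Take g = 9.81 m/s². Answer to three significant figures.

t ≈ 2.31 s

For this body I = MR², i.e. k = I/(MR²) = 1.
Along the incline Mg sinθ − f = Ma, and torque about the center fR = Iα = kMR²(a/R) gives f = kMa.
Hence a = g sinθ/(1+k) = 9.81×sin14.7°/2 = 1.245 m/s².
With constant a from rest, t = √(2L/a) = √(2·3.33/1.245) ≈ 2.31 s.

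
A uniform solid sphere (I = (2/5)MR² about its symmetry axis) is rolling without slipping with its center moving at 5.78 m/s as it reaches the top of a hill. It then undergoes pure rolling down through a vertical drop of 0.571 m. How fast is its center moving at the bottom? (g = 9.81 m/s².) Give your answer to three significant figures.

The moment of inertia is (2/5)MR², giving k ≡ I/(MR²) = 0.4.
Since it rolls without slipping, ω = v/R and KE = ½Mv² + ½Iω² = ½(1+k)Mv² = (7/10)Mv².
Energy conservation: (7/10)Mv₀² + Mgh = (7/10)Mv², so v² = v₀² + 2gh/(1+k).
v = √(5.78² + 2×9.81×0.571/1.4) = √41.41 ≈ 6.44 m/s.

v ≈ 6.44 m/s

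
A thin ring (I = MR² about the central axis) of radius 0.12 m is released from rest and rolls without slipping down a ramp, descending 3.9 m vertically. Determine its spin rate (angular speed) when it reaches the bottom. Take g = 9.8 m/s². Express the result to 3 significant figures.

With I = MR², the ratio k = I/(MR²) is 1.
Pure rolling means v = ωR; then KE = ½Mv² + ½I(v/R)² = ½(1+k)Mv² = Mv².
Energy conservation Mgh = ½(1+k)Mv² gives v = √(2gh/(1+k)) = √(2 × 9.8 × 3.9 / 2) = 6.182 m/s.
The angular speed follows from ω = v/R = 6.182/0.12 ≈ 51.5 rad/s.

ω ≈ 51.5 rad/s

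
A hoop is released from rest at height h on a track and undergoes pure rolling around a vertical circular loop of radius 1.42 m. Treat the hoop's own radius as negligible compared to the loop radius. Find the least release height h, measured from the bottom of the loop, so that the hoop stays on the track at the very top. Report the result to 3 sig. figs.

For this body I = MR², i.e. k = I/(MR²) = 1.
At the top, contact is just lost when gravity alone supplies the centripetal force: Mg = Mv_top²/r, i.e. v_top² = gr.
With ω = v/R, the kinetic energy at speed v is ½(1+k)Mv² = Mv².
Energy conservation from release (height h) to the top (height 2r): Mgh = Mg(2r) + M·gr.
Thus h_min = 2r + (1+k)r/2 = r(2 + 2/2) = 1.42 × 3 ≈ 4.26 m.

h_min ≈ 4.26 m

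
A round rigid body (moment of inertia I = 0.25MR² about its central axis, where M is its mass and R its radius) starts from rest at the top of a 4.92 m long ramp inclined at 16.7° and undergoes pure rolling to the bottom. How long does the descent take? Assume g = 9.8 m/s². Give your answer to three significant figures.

t ≈ 2.09 s

Here I = 0.25MR², so the shape factor k = I/(MR²) = 0.25.
Translational: Mg sinθ − f = Ma. Rotational about the CM: fR = Iα = kMRa, so f = kMa.
Hence a = g sinθ/(1+k) = 9.8×sin16.7°/1.25 = 2.253 m/s².
With constant a from rest, t = √(2L/a) = √(2·4.92/2.253) ≈ 2.09 s.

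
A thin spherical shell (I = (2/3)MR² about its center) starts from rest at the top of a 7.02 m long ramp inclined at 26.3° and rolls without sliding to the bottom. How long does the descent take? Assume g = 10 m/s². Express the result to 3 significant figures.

t ≈ 2.30 s

With I = (2/3)MR², the ratio k = I/(MR²) is 2/3.
Translational: Mg sinθ − f = Ma. Rotational about the CM: fR = Iα = kMRa, so f = kMa.
Hence a = g sinθ/(1+k) = 10×sin26.3°/1.667 = 2.658 m/s².
Starting from rest, L = ½at², so t = √(2L/a) = √(2×7.02/2.658) ≈ 2.30 s.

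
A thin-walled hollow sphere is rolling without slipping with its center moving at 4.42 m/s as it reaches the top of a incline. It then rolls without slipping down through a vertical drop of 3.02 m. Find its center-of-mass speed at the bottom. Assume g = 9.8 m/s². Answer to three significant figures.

The moment of inertia is (2/3)MR², giving k ≡ I/(MR²) = 2/3.
The rolling condition ω = v/R makes the rotational term ½I(v/R)² = ½kMv², so KE_total = ½(1+k)Mv² = (5/6)Mv².
Conserving energy between top and bottom: (5/6)Mv² = (5/6)Mv₀² + Mgh, hence v² = v₀² + 2gh/(1+k).
v = √(4.42² + 2×9.8×3.02/1.667) = √55.05 ≈ 7.42 m/s.

v ≈ 7.42 m/s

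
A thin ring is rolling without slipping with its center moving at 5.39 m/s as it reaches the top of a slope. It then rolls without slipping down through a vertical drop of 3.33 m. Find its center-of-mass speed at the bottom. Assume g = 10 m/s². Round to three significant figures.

v ≈ 7.90 m/s

With I = MR², the ratio k = I/(MR²) is 1.
Rolling without slipping gives ω = v/R, so the total kinetic energy is ½Mv² + ½Iω² = ½(1+k)Mv² = Mv².
Energy conservation: Mv₀² + Mgh = Mv², so v² = v₀² + 2gh/(1+k).
v = √(5.39² + 2×10×3.33/2) = √62.35 ≈ 7.90 m/s.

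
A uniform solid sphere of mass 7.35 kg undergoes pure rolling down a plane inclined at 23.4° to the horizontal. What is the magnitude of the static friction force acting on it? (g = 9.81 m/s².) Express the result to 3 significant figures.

The moment of inertia is (2/5)MR², giving k ≡ I/(MR²) = 0.4.
Along the incline Mg sinθ − f = Ma, and torque about the center fR = Iα = kMR²(a/R) gives f = kMa.
Combining, a = g sinθ/(1+k) and f = kMa = kMg sinθ/(1+k).
f = 0.4 × 7.35 × 9.81 × sin23.4° / 1.4 ≈ 8.18 N.

f ≈ 8.18 N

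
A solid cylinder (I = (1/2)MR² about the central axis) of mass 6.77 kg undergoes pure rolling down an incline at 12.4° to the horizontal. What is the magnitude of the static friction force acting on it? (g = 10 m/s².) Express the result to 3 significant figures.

f ≈ 4.85 N

The moment of inertia is (1/2)MR², giving k ≡ I/(MR²) = 0.5.
Along the incline Mg sinθ − f = Ma, and torque about the center fR = Iα = kMR²(a/R) gives f = kMa.
Combining, a = g sinθ/(1+k) and f = kMa = kMg sinθ/(1+k).
f = 0.5 × 6.77 × 10 × sin12.4° / 1.5 ≈ 4.85 N.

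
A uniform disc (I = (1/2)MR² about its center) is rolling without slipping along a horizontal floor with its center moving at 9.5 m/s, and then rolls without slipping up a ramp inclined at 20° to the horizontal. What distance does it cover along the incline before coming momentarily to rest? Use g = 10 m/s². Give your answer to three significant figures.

For this body I = (1/2)MR², i.e. k = I/(MR²) = 0.5.
The rolling condition ω = v/R makes the rotational term ½I(v/R)² = ½kMv², so KE_total = ½(1+k)Mv² = (3/4)Mv².
Setting this equal to Mgh gives the vertical rise h = (1+k)v₀²/(2g) = 1.5×9.5²/(2×10) = 6.769 m.
The distance along the slope is d = h/sinθ = 6.769/sin20° ≈ 19.8 m.

d ≈ 19.8 m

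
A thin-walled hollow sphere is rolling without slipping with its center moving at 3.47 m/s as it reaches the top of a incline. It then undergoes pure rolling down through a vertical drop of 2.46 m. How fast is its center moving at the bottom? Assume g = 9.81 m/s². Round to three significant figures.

v ≈ 6.40 m/s

The moment of inertia is (2/3)MR², giving k ≡ I/(MR²) = 2/3.
Pure rolling means v = ωR; then KE = ½Mv² + ½I(v/R)² = ½(1+k)Mv² = (5/6)Mv².
Conserving energy between top and bottom: (5/6)Mv² = (5/6)Mv₀² + Mgh, hence v² = v₀² + 2gh/(1+k).
v = √(3.47² + 2×9.81×2.46/1.667) = √41 ≈ 6.40 m/s.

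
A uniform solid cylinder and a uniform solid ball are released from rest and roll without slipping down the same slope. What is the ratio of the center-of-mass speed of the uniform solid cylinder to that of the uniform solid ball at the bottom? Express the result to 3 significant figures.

Each satisfies Mgh = ½(1+k)Mv² with k = I/(MR²), so v ∝ 1/√(1+k).
For the uniform solid cylinder k = 0.5; for the uniform solid ball k = 0.4.
v₁/v₂ = √((1+k₂)/(1+k₁)) = √(1.4/1.5) ≈ 0.966.

v_ratio ≈ 0.966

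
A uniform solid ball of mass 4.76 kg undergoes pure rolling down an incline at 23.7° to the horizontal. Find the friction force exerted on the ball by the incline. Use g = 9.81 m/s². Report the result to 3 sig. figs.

With I = (2/5)MR², the ratio k = I/(MR²) is 0.4.
Newton's second law down the slope: Mg sinθ − f = Ma. The torque equation fR = Iα (with α = a/R) gives f = kMa.
Combining, a = g sinθ/(1+k) and f = kMa = kMg sinθ/(1+k).
f = 0.4 × 4.76 × 9.81 × sin23.7° / 1.4 ≈ 5.36 N.

f ≈ 5.36 N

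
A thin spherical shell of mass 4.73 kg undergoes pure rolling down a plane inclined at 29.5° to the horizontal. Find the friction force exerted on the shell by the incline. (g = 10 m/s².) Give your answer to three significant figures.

f ≈ 9.32 N

With I = (2/3)MR², the ratio k = I/(MR²) is 2/3.
Along the incline Mg sinθ − f = Ma, and torque about the center fR = Iα = kMR²(a/R) gives f = kMa.
Combining, a = g sinθ/(1+k) and f = kMa = kMg sinθ/(1+k).
f = (2/3) × 4.73 × 10 × sin29.5° / 1.667 ≈ 9.32 N.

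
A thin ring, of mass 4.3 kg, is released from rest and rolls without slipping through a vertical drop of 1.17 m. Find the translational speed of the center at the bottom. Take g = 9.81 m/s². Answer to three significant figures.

v ≈ 3.39 m/s

Here I = MR², so the shape factor k = I/(MR²) = 1.
Rolling without slipping gives ω = v/R, so the total kinetic energy is ½Mv² + ½Iω² = ½(1+k)Mv² = Mv².
Setting Mgh = Mv² gives v = √(2gh/(1+k)) = √(2·9.81·1.17/2) ≈ 3.39 m/s.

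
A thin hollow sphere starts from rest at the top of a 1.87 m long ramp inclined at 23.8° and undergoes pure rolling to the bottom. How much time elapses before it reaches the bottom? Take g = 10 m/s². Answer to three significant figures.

t ≈ 1.24 s

For this body I = (2/3)MR², i.e. k = I/(MR²) = 2/3.
Translational: Mg sinθ − f = Ma. Rotational about the CM: fR = Iα = kMRa, so f = kMa.
Hence a = g sinθ/(1+k) = 10×sin23.8°/1.667 = 2.421 m/s².
With constant a from rest, t = √(2L/a) = √(2·1.87/2.421) ≈ 1.24 s.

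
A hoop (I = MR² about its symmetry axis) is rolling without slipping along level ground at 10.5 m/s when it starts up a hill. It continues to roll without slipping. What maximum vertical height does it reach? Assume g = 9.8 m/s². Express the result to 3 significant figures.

h ≈ 11.3 m

The moment of inertia is MR², giving k ≡ I/(MR²) = 1.
Pure rolling means v = ωR; then KE = ½Mv² + ½I(v/R)² = ½(1+k)Mv² = Mv².
All of this converts to potential energy at the highest point: Mv₀² = Mgh.
Thus h = (1+k)v₀²/(2g) = 2 × 10.5² / (2 × 9.8) ≈ 11.3 m.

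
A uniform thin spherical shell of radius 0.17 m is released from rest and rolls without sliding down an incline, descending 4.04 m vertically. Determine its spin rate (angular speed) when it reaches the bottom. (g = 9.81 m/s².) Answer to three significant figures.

ω ≈ 40.6 rad/s

Here I = (2/3)MR², so the shape factor k = I/(MR²) = 2/3.
The rolling condition ω = v/R makes the rotational term ½I(v/R)² = ½kMv², so KE_total = ½(1+k)Mv² = (5/6)Mv².
Energy conservation Mgh = ½(1+k)Mv² gives v = √(2gh/(1+k)) = √(2 × 9.81 × 4.04 / 1.667) = 6.896 m/s.
Then ω = v/R = 6.896 / 0.17 ≈ 40.6 rad/s.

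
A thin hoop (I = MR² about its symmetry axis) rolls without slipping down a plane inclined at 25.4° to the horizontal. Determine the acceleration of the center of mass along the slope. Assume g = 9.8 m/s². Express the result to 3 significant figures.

Here I = MR², so the shape factor k = I/(MR²) = 1.
Along the incline Mg sinθ − f = Ma, and torque about the center fR = Iα = kMR²(a/R) gives f = kMa.
Eliminating f: Mg sinθ = (1+k)Ma, so a = g sinθ/(1+k) = 9.8 × sin25.4° / 2 ≈ 2.10 m/s².

a ≈ 2.10 m/s²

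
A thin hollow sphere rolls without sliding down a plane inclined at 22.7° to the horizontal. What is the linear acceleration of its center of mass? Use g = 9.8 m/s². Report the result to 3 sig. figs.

With I = (2/3)MR², the ratio k = I/(MR²) is 2/3.
Along the incline Mg sinθ − f = Ma, and torque about the center fR = Iα = kMR²(a/R) gives f = kMa.
Eliminating f: Mg sinθ = (1+k)Ma, so a = g sinθ/(1+k) = 9.8 × sin22.7° / 1.667 ≈ 2.27 m/s².

a ≈ 2.27 m/s²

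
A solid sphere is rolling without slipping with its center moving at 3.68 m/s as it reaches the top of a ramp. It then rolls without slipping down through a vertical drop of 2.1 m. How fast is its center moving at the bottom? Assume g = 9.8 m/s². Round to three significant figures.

With I = (2/5)MR², the ratio k = I/(MR²) is 0.4.
Pure rolling means v = ωR; then KE = ½Mv² + ½I(v/R)² = ½(1+k)Mv² = (7/10)Mv².
Conserving energy between top and bottom: (7/10)Mv² = (7/10)Mv₀² + Mgh, hence v² = v₀² + 2gh/(1+k).
v = √(3.68² + 2×9.8×2.1/1.4) = √42.94 ≈ 6.55 m/s.

v ≈ 6.55 m/s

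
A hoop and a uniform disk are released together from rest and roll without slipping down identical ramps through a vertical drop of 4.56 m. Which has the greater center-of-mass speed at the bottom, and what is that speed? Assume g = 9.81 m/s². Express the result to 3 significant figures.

the uniform disk, at v ≈ 7.72 m/s

For rolling without slipping, Mgh = ½(1+k)Mv² where k = I/(MR²), so v = √(2gh/(1+k)).
Hoop: k = 1, giving v = √(2×9.81×4.56/2) = 6.688 m/s.
Uniform disk: k = 0.5, giving v = √(2×9.81×4.56/1.5) = 7.723 m/s.
The smaller k wins: the uniform disk, at ≈ 7.72 m/s.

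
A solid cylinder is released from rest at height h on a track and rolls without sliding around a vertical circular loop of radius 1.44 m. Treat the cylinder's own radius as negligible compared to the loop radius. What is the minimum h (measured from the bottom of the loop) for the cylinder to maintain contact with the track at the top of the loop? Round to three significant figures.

h_min ≈ 3.96 m

For this body I = (1/2)MR², i.e. k = I/(MR²) = 0.5.
At the top of the loop, the minimum-contact condition is Mg = Mv_top²/r, so v_top² = gr.
With ω = v/R, the kinetic energy at speed v is ½(1+k)Mv² = (3/4)Mv².
Energy conservation from release (height h) to the top (height 2r): Mgh = Mg(2r) + (3/4)M·gr.
Thus h_min = 2r + (1+k)r/2 = r(2 + 1.5/2) = 1.44 × 2.75 ≈ 3.96 m.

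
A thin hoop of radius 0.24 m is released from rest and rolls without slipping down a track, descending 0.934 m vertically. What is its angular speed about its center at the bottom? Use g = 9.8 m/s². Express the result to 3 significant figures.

ω ≈ 12.6 rad/s

For this body I = MR², i.e. k = I/(MR²) = 1.
The rolling condition ω = v/R makes the rotational term ½I(v/R)² = ½kMv², so KE_total = ½(1+k)Mv² = Mv².
Energy conservation Mgh = ½(1+k)Mv² gives v = √(2gh/(1+k)) = √(2 × 9.8 × 0.934 / 2) = 3.025 m/s.
Then ω = v/R = 3.025 / 0.24 ≈ 12.6 rad/s.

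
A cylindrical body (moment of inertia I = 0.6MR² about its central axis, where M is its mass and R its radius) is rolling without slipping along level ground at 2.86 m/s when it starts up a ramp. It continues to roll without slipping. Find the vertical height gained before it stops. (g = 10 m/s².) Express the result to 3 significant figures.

The moment of inertia is 0.6MR², giving k ≡ I/(MR²) = 0.6.
Since it rolls without slipping, ω = v/R and KE = ½Mv² + ½Iω² = ½(1+k)Mv² = (4/5)Mv².
All of this converts to potential energy at the highest point: (4/5)Mv₀² = Mgh.
Thus h = (1+k)v₀²/(2g) = 1.6 × 2.86² / (2 × 10) ≈ 0.654 m.

h ≈ 0.654 m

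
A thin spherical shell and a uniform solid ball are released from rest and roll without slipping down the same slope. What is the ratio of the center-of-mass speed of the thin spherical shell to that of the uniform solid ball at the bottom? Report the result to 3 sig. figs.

Each satisfies Mgh = ½(1+k)Mv² with k = I/(MR²), so v ∝ 1/√(1+k).
For the thin spherical shell k = 2/3; for the uniform solid ball k = 0.4.
v₁/v₂ = √((1+k₂)/(1+k₁)) = √(1.4/1.667) ≈ 0.917.

v_ratio ≈ 0.917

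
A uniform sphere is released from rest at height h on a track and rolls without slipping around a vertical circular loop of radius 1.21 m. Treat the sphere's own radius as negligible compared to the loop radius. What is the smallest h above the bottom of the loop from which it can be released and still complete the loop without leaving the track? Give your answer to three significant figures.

Here I = (2/5)MR², so the shape factor k = I/(MR²) = 0.4.
At the top of the loop, the minimum-contact condition is Mg = Mv_top²/r, so v_top² = gr.
With ω = v/R, the kinetic energy at speed v is ½(1+k)Mv² = (7/10)Mv².
Energy conservation from release (height h) to the top (height 2r): Mgh = Mg(2r) + (7/10)M·gr.
Thus h_min = 2r + (1+k)r/2 = r(2 + 1.4/2) = 1.21 × 2.7 ≈ 3.27 m.

h_min ≈ 3.27 m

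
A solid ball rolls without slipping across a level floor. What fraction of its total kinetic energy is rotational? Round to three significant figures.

Here I = (2/5)MR², so the shape factor k = I/(MR²) = 0.4.
With ω = v/R, KE_trans = ½Mv² and KE_rot = ½Iω² = ½kMv², so KE_total = ½(1+k)Mv².
The rotational fraction is therefore k/(1+k) = 0.4/1.4 ≈ 0.286.

fraction ≈ 0.286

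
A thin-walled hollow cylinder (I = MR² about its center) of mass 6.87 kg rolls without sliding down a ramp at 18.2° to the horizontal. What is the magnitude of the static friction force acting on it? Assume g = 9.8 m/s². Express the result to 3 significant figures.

The moment of inertia is MR², giving k ≡ I/(MR²) = 1.
Newton's second law down the slope: Mg sinθ − f = Ma. The torque equation fR = Iα (with α = a/R) gives f = kMa.
Combining, a = g sinθ/(1+k) and f = kMa = kMg sinθ/(1+k).
f = 1 × 6.87 × 9.8 × sin18.2° / 2 ≈ 10.5 N.

f ≈ 10.5 N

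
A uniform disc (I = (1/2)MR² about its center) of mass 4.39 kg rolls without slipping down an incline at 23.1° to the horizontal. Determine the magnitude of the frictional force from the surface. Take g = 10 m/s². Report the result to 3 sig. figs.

f ≈ 5.74 N

For this body I = (1/2)MR², i.e. k = I/(MR²) = 0.5.
Newton's second law down the slope: Mg sinθ − f = Ma. The torque equation fR = Iα (with α = a/R) gives f = kMa.
Combining, a = g sinθ/(1+k) and f = kMa = kMg sinθ/(1+k).
f = 0.5 × 4.39 × 10 × sin23.1° / 1.5 ≈ 5.74 N.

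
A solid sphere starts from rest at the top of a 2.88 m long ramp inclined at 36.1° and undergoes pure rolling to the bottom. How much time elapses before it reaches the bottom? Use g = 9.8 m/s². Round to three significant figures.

t ≈ 1.18 s

Here I = (2/5)MR², so the shape factor k = I/(MR²) = 0.4.
Translational: Mg sinθ − f = Ma. Rotational about the CM: fR = Iα = kMRa, so f = kMa.
Hence a = g sinθ/(1+k) = 9.8×sin36.1°/1.4 = 4.124 m/s².
With constant a from rest, t = √(2L/a) = √(2·2.88/4.124) ≈ 1.18 s.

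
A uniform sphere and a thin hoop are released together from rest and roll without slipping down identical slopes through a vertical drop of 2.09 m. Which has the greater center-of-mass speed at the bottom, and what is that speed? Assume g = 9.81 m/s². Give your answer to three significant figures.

For rolling without slipping, Mgh = ½(1+k)Mv² where k = I/(MR²), so v = √(2gh/(1+k)).
Uniform sphere: k = 0.4, giving v = √(2×9.81×2.09/1.4) = 5.412 m/s.
Thin hoop: k = 1, giving v = √(2×9.81×2.09/2) = 4.528 m/s.
The smaller k wins: the uniform sphere, at ≈ 5.41 m/s.

the uniform sphere, at v ≈ 5.41 m/s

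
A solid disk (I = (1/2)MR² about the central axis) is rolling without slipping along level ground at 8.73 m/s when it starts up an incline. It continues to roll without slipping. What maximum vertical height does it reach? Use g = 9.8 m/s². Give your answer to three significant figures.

h ≈ 5.83 m

With I = (1/2)MR², the ratio k = I/(MR²) is 0.5.
Since it rolls without slipping, ω = v/R and KE = ½Mv² + ½Iω² = ½(1+k)Mv² = (3/4)Mv².
At the top the kinetic energy is zero, so (3/4)Mv₀² = Mgh.
Thus h = (1+k)v₀²/(2g) = 1.5 × 8.73² / (2 × 9.8) ≈ 5.83 m.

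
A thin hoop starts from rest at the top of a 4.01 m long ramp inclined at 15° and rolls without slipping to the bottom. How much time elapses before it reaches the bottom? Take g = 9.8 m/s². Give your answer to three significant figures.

t ≈ 2.51 s

Here I = MR², so the shape factor k = I/(MR²) = 1.
Newton's second law down the slope: Mg sinθ − f = Ma. The torque equation fR = Iα (with α = a/R) gives f = kMa.
Hence a = g sinθ/(1+k) = 9.8×sin15°/2 = 1.268 m/s².
Starting from rest, L = ½at², so t = √(2L/a) = √(2×4.01/1.268) ≈ 2.51 s.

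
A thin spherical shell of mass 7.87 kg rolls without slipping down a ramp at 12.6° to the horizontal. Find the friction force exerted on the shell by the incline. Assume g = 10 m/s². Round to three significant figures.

f ≈ 6.87 N

The moment of inertia is (2/3)MR², giving k ≡ I/(MR²) = 2/3.
Newton's second law down the slope: Mg sinθ − f = Ma. The torque equation fR = Iα (with α = a/R) gives f = kMa.
Combining, a = g sinθ/(1+k) and f = kMa = kMg sinθ/(1+k).
f = (2/3) × 7.87 × 10 × sin12.6° / 1.667 ≈ 6.87 N.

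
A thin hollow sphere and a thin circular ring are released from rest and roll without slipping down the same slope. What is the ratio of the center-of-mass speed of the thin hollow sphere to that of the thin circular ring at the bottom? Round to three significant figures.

Each satisfies Mgh = ½(1+k)Mv² with k = I/(MR²), so v ∝ 1/√(1+k).
For the thin hollow sphere k = 2/3; for the thin circular ring k = 1.
v₁/v₂ = √((1+k₂)/(1+k₁)) = √(2/1.667) ≈ 1.10.

v_ratio ≈ 1.10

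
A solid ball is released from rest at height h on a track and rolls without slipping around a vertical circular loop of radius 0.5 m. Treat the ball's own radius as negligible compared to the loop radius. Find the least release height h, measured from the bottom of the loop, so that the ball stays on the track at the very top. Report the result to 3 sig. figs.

h_min ≈ 1.35 m

For this body I = (2/5)MR², i.e. k = I/(MR²) = 0.4.
At the top, contact is just lost when gravity alone supplies the centripetal force: Mg = Mv_top²/r, i.e. v_top² = gr.
With ω = v/R, the kinetic energy at speed v is ½(1+k)Mv² = (7/10)Mv².
Energy conservation from release (height h) to the top (height 2r): Mgh = Mg(2r) + (7/10)M·gr.
Thus h_min = 2r + (1+k)r/2 = r(2 + 1.4/2) = 0.5 × 2.7 ≈ 1.35 m.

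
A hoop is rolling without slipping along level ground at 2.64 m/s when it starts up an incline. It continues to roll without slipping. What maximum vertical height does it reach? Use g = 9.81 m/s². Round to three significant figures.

h ≈ 0.710 m

For this body I = MR², i.e. k = I/(MR²) = 1.
Rolling without slipping gives ω = v/R, so the total kinetic energy is ½Mv² + ½Iω² = ½(1+k)Mv² = Mv².
At the top the kinetic energy is zero, so Mv₀² = Mgh.
Thus h = (1+k)v₀²/(2g) = 2 × 2.64² / (2 × 9.81) ≈ 0.710 m.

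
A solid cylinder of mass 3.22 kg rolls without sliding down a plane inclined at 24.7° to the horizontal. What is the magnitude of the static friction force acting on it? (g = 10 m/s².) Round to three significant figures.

For this body I = (1/2)MR², i.e. k = I/(MR²) = 0.5.
Along the incline Mg sinθ − f = Ma, and torque about the center fR = Iα = kMR²(a/R) gives f = kMa.
Combining, a = g sinθ/(1+k) and f = kMa = kMg sinθ/(1+k).
f = 0.5 × 3.22 × 10 × sin24.7° / 1.5 ≈ 4.49 N.

f ≈ 4.49 N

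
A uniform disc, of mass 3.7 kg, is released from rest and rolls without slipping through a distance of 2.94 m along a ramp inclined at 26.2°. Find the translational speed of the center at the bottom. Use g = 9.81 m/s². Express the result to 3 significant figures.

With I = (1/2)MR², the ratio k = I/(MR²) is 0.5.
Since it rolls without slipping, ω = v/R and KE = ½Mv² + ½Iω² = ½(1+k)Mv² = (3/4)Mv².
The vertical drop is h = L sinθ = 2.94 × sin26.2° = 1.298 m.
Energy conservation: Mgh = (3/4)Mv², so v = √(2gh/(1+k)) = √(2 × 9.81 × 1.298 / 1.5) ≈ 4.12 m/s.

v ≈ 4.12 m/s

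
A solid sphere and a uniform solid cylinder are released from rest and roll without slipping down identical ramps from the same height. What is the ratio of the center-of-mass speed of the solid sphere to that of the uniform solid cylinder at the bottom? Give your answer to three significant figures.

v_ratio ≈ 1.04

Each satisfies Mgh = ½(1+k)Mv² with k = I/(MR²), so v ∝ 1/√(1+k).
For the solid sphere k = 0.4; for the uniform solid cylinder k = 0.5.
v₁/v₂ = √((1+k₂)/(1+k₁)) = √(1.5/1.4) ≈ 1.04.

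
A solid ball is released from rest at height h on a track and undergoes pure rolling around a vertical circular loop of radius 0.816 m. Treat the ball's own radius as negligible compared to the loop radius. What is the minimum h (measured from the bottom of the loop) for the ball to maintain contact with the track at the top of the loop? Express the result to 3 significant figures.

h_min ≈ 2.20 m

The moment of inertia is (2/5)MR², giving k ≡ I/(MR²) = 0.4.
At the top, contact is just lost when gravity alone supplies the centripetal force: Mg = Mv_top²/r, i.e. v_top² = gr.
With ω = v/R, the kinetic energy at speed v is ½(1+k)Mv² = (7/10)Mv².
Energy conservation from release (height h) to the top (height 2r): Mgh = Mg(2r) + (7/10)M·gr.
Thus h_min = 2r + (1+k)r/2 = r(2 + 1.4/2) = 0.816 × 2.7 ≈ 2.20 m.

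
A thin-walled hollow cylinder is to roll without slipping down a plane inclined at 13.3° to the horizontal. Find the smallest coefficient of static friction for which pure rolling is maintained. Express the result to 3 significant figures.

With I = MR², the ratio k = I/(MR²) is 1.
Along the incline Mg sinθ − f = Ma, and torque about the center fR = Iα = kMR²(a/R) gives f = kMa.
These give a = g sinθ/(1+k) and the required friction f = kMg sinθ/(1+k).
With N = Mg cosθ, the no-slip condition f ≤ μN gives μ_min = f/N = k tanθ/(1+k).
μ_min = 1 × tan13.3° / 2 ≈ 0.118.

μ_min ≈ 0.118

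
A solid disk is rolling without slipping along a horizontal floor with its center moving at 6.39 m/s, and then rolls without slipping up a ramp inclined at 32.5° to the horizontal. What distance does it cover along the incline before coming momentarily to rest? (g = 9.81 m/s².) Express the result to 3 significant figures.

With I = (1/2)MR², the ratio k = I/(MR²) is 0.5.
Pure rolling means v = ωR; then KE = ½Mv² + ½I(v/R)² = ½(1+k)Mv² = (3/4)Mv².
Setting this equal to Mgh gives the vertical rise h = (1+k)v₀²/(2g) = 1.5×6.39²/(2×9.81) = 3.122 m.
The distance along the slope is d = h/sinθ = 3.122/sin32.5° ≈ 5.81 m.

d ≈ 5.81 m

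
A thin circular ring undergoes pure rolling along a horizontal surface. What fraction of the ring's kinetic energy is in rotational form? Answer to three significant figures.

The moment of inertia is MR², giving k ≡ I/(MR²) = 1.
With ω = v/R, KE_trans = ½Mv² and KE_rot = ½Iω² = ½kMv², so KE_total = ½(1+k)Mv².
The rotational fraction is therefore k/(1+k) = 1/2 ≈ 0.500.

fraction ≈ 0.500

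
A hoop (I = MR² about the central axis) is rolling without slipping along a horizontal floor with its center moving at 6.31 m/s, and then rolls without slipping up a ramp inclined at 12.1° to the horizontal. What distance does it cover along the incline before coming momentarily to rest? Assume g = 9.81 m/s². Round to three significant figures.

For this body I = MR², i.e. k = I/(MR²) = 1.
Since it rolls without slipping, ω = v/R and KE = ½Mv² + ½Iω² = ½(1+k)Mv² = Mv².
Setting this equal to Mgh gives the vertical rise h = (1+k)v₀²/(2g) = 2×6.31²/(2×9.81) = 4.059 m.
Along the incline, d = h/sinθ = 4.059/sin12.1° ≈ 19.4 m.

d ≈ 19.4 m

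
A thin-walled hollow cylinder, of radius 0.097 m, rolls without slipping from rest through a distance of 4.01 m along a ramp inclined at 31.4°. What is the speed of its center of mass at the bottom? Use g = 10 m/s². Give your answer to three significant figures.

v ≈ 4.57 m/s

The moment of inertia is MR², giving k ≡ I/(MR²) = 1.
The rolling condition ω = v/R makes the rotational term ½I(v/R)² = ½kMv², so KE_total = ½(1+k)Mv² = Mv².
The vertical drop is h = L sinθ = 4.01 × sin31.4° = 2.089 m.
Energy conservation: Mgh = Mv², so v = √(2gh/(1+k)) = √(2 × 10 × 2.089 / 2) ≈ 4.57 m/s.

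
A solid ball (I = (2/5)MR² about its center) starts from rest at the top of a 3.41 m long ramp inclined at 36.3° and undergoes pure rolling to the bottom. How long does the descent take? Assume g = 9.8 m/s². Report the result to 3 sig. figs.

t ≈ 1.28 s

Here I = (2/5)MR², so the shape factor k = I/(MR²) = 0.4.
Translational: Mg sinθ − f = Ma. Rotational about the CM: fR = Iα = kMRa, so f = kMa.
Hence a = g sinθ/(1+k) = 9.8×sin36.3°/1.4 = 4.144 m/s².
Starting from rest, L = ½at², so t = √(2L/a) = √(2×3.41/4.144) ≈ 1.28 s.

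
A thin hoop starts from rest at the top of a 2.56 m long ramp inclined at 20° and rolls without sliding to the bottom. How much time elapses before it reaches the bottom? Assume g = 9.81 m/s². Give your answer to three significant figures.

The moment of inertia is MR², giving k ≡ I/(MR²) = 1.
Along the incline Mg sinθ − f = Ma, and torque about the center fR = Iα = kMR²(a/R) gives f = kMa.
Hence a = g sinθ/(1+k) = 9.81×sin20°/2 = 1.678 m/s².
With constant a from rest, t = √(2L/a) = √(2·2.56/1.678) ≈ 1.75 s.

t ≈ 1.75 s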